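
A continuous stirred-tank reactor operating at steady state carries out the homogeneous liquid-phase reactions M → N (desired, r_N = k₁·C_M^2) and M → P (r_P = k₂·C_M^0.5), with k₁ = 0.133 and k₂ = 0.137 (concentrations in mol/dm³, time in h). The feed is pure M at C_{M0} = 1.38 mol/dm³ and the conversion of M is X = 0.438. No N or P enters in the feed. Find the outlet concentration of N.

0.241 mol/dm³

Exit C_M = C_{M0}(1−X) = 1.38×0.562 = 0.7756 mol/dm³.
Rates in a CSTR are evaluated at the outlet concentration: r_N = 0.133×0.7756^2 = 0.08000, r_P = 0.137×0.7756^0.5 = 0.1207.
Fraction of consumed M going to N: r_N/(r_N+r_P) = 0.3987.
C_N = 0.3987·C_{M0}·X = 0.3987×1.38×0.438 = 0.241 mol/dm³.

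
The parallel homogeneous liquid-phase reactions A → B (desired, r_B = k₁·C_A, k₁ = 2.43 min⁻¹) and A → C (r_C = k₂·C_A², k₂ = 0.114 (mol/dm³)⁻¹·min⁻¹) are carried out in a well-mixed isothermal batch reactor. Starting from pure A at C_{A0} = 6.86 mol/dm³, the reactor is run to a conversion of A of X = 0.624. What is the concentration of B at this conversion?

3.51 mol/dm³

C_A = C_{A0}(1−X) = 2.579 mol/dm³.
Along a PFR/batch, dC_B/dC_A = −r_B/(r_B+r_C) = −k₁/(k₁+k₂·C_A).
Integrating from C_{A0} to C_A: C_B = (2.43/0.114)·ln[(2.43+0.114·6.86)/(2.43+0.114·2.58)] = 21.32·ln(3.212/2.724) = 3.513 mol/dm³.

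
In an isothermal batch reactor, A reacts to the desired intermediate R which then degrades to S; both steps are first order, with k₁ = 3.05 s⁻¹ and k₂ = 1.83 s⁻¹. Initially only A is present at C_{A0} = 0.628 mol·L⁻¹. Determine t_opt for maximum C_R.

0.419 s

For first-order series the maximum of C_R occurs at t_opt = ln(k₂/k₁)/(k₂−k₁).
= ln(1.83/3.05)/(1.83−3.05) = ln(0.6000)/-1.220 = -0.5108/-1.220 = 0.419 s.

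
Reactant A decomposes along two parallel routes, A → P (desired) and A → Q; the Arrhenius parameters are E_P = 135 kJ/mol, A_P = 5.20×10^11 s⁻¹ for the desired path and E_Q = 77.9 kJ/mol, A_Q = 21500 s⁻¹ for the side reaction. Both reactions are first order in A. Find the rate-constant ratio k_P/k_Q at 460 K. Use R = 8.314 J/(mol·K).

7.93

Since both paths have the same order in A, the concentration cancels and S_{P/Q} = k_P/k_Q = (A_P/A_Q)·exp[(E_Q−E_P)/(RT)].
(E_Q−E_P)/(RT) = (77.9−135)×10³/(8.314×460) = -57100/3824 = -14.93.
k_P/k_Q = (5.20×10^11/21500)·exp(-14.93) = 2.419×10^7 × 3.280×10^-7 = 7.93.
Since E_P > E_Q, raising the temperature improves selectivity toward P.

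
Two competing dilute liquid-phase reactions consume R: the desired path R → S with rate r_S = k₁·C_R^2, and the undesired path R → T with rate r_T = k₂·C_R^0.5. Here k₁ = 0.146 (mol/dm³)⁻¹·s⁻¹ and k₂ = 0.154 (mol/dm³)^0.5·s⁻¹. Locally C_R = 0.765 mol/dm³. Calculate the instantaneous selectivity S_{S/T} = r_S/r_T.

S_{S/T} = r_S/r_T = (k₁·C_R^2)/(k₂·C_R^0.5) = (k₁/k₂)·C_R^1.5.
= (0.146×0.7650^2) / (0.154×0.7650^0.5) = 0.08544/0.1347 = 0.634.
Since the desired path is higher order in R, keeping C_R high (PFR or concentrated feed) favours S.

0.634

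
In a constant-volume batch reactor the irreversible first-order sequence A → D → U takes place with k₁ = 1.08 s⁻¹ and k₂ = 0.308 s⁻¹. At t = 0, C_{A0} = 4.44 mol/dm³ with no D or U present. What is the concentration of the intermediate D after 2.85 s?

2.30 mol/dm³

The intermediate concentration in a first-order A→B→C sequence is C_D = k₁C_{A0}(e^(−k₁t) − e^(−k₂t))/(k₂−k₁).
e^(−k₁t) = e^(−1.08×2.85) = e^(−3.078) = 0.04605; e^(−k₂t) = e^(−0.8778) = 0.4157.
C_D = 1.08×4.44/(0.308−1.08) × (0.04605−0.4157) = (-6.211)×(-0.3696) = 2.296 mol/dm³.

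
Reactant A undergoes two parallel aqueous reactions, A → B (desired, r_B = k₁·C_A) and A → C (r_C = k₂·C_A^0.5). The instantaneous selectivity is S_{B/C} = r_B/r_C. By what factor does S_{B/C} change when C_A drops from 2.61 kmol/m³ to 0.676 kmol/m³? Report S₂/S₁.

0.509

S_{B/C} = (k₁/k₂)·C_A^0.5, so S₂/S₁ = (C_{A,2}/C_{A,1})^0.5.
= (0.676/2.61)^0.5 = (0.2590)^0.5 = 0.509.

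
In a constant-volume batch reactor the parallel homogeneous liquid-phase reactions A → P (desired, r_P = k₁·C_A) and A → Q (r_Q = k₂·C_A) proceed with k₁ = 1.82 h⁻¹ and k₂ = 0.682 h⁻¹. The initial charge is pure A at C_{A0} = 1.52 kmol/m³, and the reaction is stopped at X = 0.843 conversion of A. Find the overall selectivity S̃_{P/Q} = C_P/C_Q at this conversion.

C_A = C_{A0}(1−X) = 0.2386 kmol/m³.
Both paths are first order in A, so the instantaneous fraction to P is constant: dC_P/d(−C_A) = k₁/(k₁+k₂) = 0.7274.
C_P = 0.7274·(C_{A0}−C_A) = 0.7274×1.281 = 0.932 kmol/m³.
C_Q = (C_{A0}−C_A)−C_P = 0.3493 kmol/m³; S̃_{P/Q} = 0.9321/0.3493 = 2.67.

2.67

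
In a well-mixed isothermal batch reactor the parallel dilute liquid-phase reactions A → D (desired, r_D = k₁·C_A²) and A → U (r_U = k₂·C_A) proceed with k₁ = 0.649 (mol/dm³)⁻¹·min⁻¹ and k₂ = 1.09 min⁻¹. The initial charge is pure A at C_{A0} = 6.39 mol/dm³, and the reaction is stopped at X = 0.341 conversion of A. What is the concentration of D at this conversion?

C_A = C_{A0}(1−X) = 4.211 mol/dm³.
Along a PFR/batch, dC_U/dC_A = −r_U/(r_D+r_U) = −k₂/(k₂+k₁·C_A).
Integrating from C_{A0} to C_A: C_U = (1.09/0.649)·ln[(1.09+0.649·6.39)/(1.09+0.649·4.21)] = 1.680·ln(5.237/3.823) = 0.5286 mol/dm³.
Then C_D = (C_{A0}−C_A) − C_U = 2.179 − 0.5286 = 1.650 mol/dm³.

1.65 mol/dm³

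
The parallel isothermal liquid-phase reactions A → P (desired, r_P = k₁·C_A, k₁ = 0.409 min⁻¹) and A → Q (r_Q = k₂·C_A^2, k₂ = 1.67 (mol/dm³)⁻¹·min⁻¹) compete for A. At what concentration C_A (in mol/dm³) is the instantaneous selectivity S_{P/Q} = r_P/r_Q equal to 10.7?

0.0229 mol/dm³

S_{P/Q} = (k₁/k₂)·C_A⁻¹ ⇒ C_A = (S·k₂/k₁)^(-1).
= (10.7×1.67/0.409)^(-1) = (43.69)^(-1) = 0.0229 mol/dm³.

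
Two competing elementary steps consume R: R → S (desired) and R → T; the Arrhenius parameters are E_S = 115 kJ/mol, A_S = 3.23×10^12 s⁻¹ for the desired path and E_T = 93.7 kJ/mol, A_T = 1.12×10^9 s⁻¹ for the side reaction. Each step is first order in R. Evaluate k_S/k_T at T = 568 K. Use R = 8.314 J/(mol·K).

31.7

k_S/k_T = (A_S/A_T)·exp[−(E_S−E_T)/(RT)] = (A_S/A_T)·exp[(E_T−E_S)/(RT)].
(E_T−E_S)/(RT) = (93.7−115)×10³/(8.314×568) = -21300/4722 = -4.510.
k_S/k_T = (3.23×10^12/1.12×10^9)·exp(-4.510) = 2884 × 0.01099 = 31.7.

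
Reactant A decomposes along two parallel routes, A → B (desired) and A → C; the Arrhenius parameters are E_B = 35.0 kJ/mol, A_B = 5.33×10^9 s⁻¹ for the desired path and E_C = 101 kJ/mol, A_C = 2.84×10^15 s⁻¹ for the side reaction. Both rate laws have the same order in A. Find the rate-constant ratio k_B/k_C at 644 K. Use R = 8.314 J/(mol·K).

0.423

k_B/k_C = (A_B/A_C)·exp[−(E_B−E_C)/(RT)] = (A_B/A_C)·exp[(E_C−E_B)/(RT)].
(E_C−E_B)/(RT) = (101−35.0)×10³/(8.314×644) = 66000/5354 = 12.33.
k_B/k_C = (5.33×10^9/2.84×10^15)·exp(12.33) = 1.877×10^-6 × 2.256×10^5 = 0.423.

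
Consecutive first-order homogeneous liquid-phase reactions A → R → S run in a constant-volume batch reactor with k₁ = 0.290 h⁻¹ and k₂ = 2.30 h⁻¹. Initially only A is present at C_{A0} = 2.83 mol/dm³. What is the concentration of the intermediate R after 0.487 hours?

0.221 mol/dm³

The intermediate concentration in a first-order A→B→C sequence is C_R = k₁C_{A0}(e^(−k₁t) − e^(−k₂t))/(k₂−k₁).
e^(−k₁t) = e^(−0.290×0.487) = e^(−0.1412) = 0.8683; e^(−k₂t) = e^(−1.120) = 0.3262.
C_R = 0.290×2.83/(2.30−0.290) × (0.8683−0.3262) = 0.4083×0.5420 = 0.2213 mol/dm³.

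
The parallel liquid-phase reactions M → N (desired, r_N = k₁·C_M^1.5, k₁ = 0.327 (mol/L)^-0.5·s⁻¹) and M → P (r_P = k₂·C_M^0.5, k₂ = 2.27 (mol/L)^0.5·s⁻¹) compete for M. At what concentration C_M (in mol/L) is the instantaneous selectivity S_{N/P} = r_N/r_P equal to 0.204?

S_{N/P} = (k₁/k₂)·C_M ⇒ C_M = S·k₂/k₁.
= 0.204×2.27/0.327 = 1.42 mol/L.

1.42 mol/L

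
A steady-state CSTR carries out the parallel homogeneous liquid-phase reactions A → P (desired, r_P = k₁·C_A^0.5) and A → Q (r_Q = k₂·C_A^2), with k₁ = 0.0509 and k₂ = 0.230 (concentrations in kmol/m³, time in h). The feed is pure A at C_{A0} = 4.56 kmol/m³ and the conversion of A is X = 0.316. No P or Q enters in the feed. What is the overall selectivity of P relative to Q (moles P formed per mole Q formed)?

Exit C_A = C_{A0}(1−X) = 4.56×0.684 = 3.119 kmol/m³.
A CSTR operates uniformly at the exit composition, giving r_P = 0.08989 and r_Q = 2.238 (each k·C_A^n at C_A = 3.119).
Overall selectivity = C_P/C_Q = r_Pτ/(r_Qτ) = r_P/r_Q = 0.0402.

0.0402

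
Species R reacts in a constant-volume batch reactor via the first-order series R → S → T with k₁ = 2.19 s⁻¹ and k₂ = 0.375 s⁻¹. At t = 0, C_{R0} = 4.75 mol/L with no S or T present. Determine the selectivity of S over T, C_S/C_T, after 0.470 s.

9.34

For first-order series with pure R initially, C_S(t) = k₁C_{R0}/(k₂−k₁)·(e^(−k₁t) − e^(−k₂t)).
e^(−k₁t) = e^(−2.19×0.470) = e^(−1.029) = 0.3573; e^(−k₂t) = e^(−0.1762) = 0.8384.
C_S = 2.19×4.75/(0.375−2.19) × (0.3573−0.8384) = (-5.731)×(-0.4812) = 2.758 mol/L.
C_R = C_{R0}e^(−k₁t) = 1.697 mol/L, so C_T = C_{R0}−C_R−C_S = 0.2954 mol/L; C_S/C_T = 9.34.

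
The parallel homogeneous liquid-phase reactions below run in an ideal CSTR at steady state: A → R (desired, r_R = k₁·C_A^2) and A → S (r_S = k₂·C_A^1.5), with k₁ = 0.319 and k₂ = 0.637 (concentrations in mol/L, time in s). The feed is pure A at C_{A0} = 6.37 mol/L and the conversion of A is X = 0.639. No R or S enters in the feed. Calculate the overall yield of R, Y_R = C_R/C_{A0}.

Exit C_A = C_{A0}(1−X) = 6.37×0.361 = 2.300 mol/L.
Rates in a CSTR are evaluated at the outlet concentration: r_R = 0.319×2.300^2 = 1.687, r_S = 0.637×2.300^1.5 = 2.221.
Fraction of consumed A going to R: r_R/(r_R+r_S) = 0.4316.
C_R = 0.4316·C_{A0}·X = 0.4316×6.37×0.639 = 1.76 mol/L; Y_R = C_R/C_{A0} = 0.276.

0.276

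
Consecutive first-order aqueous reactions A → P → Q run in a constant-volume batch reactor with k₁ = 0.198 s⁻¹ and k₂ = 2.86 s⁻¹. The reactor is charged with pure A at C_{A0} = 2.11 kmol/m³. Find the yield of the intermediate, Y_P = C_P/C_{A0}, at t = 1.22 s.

0.0561

For first-order series with pure A initially, C_P(t) = k₁C_{A0}/(k₂−k₁)·(e^(−k₁t) − e^(−k₂t)).
e^(−k₁t) = e^(−0.198×1.22) = e^(−0.2416) = 0.7854; e^(−k₂t) = e^(−3.489) = 0.03053.
C_P = 0.198×2.11/(2.86−0.198) × (0.7854−0.03053) = 0.1569×0.7549 = 0.1185 kmol/m³.
Y_P = C_P/C_{A0} = 0.1185/2.11 = 0.0561.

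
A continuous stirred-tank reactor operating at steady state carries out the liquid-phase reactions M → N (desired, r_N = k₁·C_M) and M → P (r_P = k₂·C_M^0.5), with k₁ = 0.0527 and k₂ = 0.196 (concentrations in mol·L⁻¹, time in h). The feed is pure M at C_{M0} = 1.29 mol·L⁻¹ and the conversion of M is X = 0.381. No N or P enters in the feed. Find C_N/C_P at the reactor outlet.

0.240

Exit C_M = C_{M0}(1−X) = 1.29×0.619 = 0.7985 mol·L⁻¹.
Rates in a CSTR are evaluated at the outlet concentration: r_N = 0.0527×0.7985 = 0.04208, r_P = 0.196×0.7985^0.5 = 0.1751.
Overall selectivity = C_N/C_P = r_Nτ/(r_Pτ) = r_N/r_P = 0.240.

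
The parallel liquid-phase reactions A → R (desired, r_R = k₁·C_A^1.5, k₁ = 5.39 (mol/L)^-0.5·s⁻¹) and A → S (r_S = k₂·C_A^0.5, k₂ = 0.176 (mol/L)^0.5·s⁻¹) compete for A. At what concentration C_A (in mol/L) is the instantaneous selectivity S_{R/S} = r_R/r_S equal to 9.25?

S_{R/S} = (k₁/k₂)·C_A ⇒ C_A = S·k₂/k₁.
= 9.25×0.176/5.39 = 0.302 mol/L.

0.302 mol/L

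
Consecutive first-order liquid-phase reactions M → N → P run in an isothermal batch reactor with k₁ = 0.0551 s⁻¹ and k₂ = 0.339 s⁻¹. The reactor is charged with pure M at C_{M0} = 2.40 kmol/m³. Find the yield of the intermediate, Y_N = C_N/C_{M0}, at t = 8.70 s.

0.110

For first-order series with pure M initially, C_N(t) = k₁C_{M0}/(k₂−k₁)·(e^(−k₁t) − e^(−k₂t)).
e^(−k₁t) = e^(−0.0551×8.70) = e^(−0.4794) = 0.6192; e^(−k₂t) = e^(−2.949) = 0.05238.
C_N = 0.0551×2.40/(0.339−0.0551) × (0.6192−0.05238) = 0.4658×0.5668 = 0.2640 kmol/m³.
Y_N = C_N/C_{M0} = 0.2640/2.40 = 0.110.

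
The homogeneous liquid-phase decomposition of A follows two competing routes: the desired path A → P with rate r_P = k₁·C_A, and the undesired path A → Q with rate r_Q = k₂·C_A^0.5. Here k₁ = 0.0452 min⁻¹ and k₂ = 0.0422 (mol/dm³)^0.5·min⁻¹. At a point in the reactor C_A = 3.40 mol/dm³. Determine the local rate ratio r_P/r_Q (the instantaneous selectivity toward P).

S_{P/Q} = r_P/r_Q = (k₁·C_A)/(k₂·C_A^0.5) = (k₁/k₂)·C_A^0.5.
= (0.0452×3.400) / (0.0422×3.400^0.5) = 0.1537/0.07781 = 1.97.
Since the desired path is higher order in A, keeping C_A high (PFR or concentrated feed) favours P.

1.97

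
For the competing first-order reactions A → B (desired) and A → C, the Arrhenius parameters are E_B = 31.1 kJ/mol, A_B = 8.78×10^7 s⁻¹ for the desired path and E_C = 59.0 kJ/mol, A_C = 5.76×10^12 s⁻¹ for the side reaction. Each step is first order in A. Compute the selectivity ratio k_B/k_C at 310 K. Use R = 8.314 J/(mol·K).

0.766

With equal orders, S_{B/C} = k_B/k_C = (A_B/A_C)·exp[(E_C−E_B)/(RT)].
(E_C−E_B)/(RT) = (59.0−31.1)×10³/(8.314×310) = 27900/2577 = 10.83.
k_B/k_C = (8.78×10^7/5.76×10^12)·exp(10.83) = 1.524×10^-5 × 50268 = 0.766.
Since E_B < E_C, lowering the temperature improves selectivity toward B.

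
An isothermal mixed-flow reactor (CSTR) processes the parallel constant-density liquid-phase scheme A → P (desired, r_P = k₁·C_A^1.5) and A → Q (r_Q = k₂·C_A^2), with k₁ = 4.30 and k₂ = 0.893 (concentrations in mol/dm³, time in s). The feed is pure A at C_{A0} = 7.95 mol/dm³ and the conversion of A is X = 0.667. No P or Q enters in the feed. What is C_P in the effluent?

Exit C_A = C_{A0}(1−X) = 7.95×0.333 = 2.647 mol/dm³.
Rates in a CSTR are evaluated at the outlet concentration: r_P = 4.30×2.647^1.5 = 18.52, r_Q = 0.893×2.647^2 = 6.259.
Fraction of consumed A going to P: r_P/(r_P+r_Q) = 0.7474.
C_P = 0.7474·C_{A0}·X = 0.7474×7.95×0.667 = 3.96 mol/dm³.

3.96 mol/dm³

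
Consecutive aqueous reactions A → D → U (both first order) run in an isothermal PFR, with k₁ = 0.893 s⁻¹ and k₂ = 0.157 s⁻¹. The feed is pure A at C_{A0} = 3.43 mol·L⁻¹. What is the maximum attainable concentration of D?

Evaluating C_D at τ_opt = ln(k₂/k₁)/(k₂−k₁) gives C_{D,max}/C_{A0} = (k₁/k₂)^[k₂/(k₂−k₁)].
= (0.893/0.157)^(0.157/(0.157−0.893)) = (5.688)^(-0.2133) = 0.6902.
C_{D,max} = 0.6902×3.43 = 2.37 mol·L⁻¹.

2.37 mol·L⁻¹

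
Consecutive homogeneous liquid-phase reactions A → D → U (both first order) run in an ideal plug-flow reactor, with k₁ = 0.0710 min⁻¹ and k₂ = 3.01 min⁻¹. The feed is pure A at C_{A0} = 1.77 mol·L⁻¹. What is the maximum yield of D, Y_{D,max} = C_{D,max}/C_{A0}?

For a first-order series the maximum intermediate yield is C_{D,max}/C_{A0} = (k₁/k₂)^[k₂/(k₂−k₁)].
= (0.0710/3.01)^(3.01/(3.01−0.0710)) = (0.02359)^(1.024) = 0.02155.

0.0215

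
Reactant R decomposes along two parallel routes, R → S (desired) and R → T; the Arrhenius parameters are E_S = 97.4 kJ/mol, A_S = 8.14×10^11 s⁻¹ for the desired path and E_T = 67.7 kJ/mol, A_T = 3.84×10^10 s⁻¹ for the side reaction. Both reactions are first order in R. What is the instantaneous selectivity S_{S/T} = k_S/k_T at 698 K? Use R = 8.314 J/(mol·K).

With equal orders, S_{S/T} = k_S/k_T = (A_S/A_T)·exp[(E_T−E_S)/(RT)].
(E_T−E_S)/(RT) = (67.7−97.4)×10³/(8.314×698) = -29700/5803 = -5.118.
k_S/k_T = (8.14×10^11/3.84×10^10)·exp(-5.118) = 21.20 × 0.005989 = 0.127.

0.127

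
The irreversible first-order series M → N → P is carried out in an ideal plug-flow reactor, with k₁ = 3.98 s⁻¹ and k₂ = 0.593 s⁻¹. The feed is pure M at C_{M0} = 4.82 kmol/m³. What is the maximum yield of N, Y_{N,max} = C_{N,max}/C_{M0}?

0.717

For a first-order series the maximum intermediate yield is C_{N,max}/C_{M0} = (k₁/k₂)^[k₂/(k₂−k₁)].
= (3.98/0.593)^(0.593/(0.593−3.98)) = (6.712)^(-0.1751) = 0.7165.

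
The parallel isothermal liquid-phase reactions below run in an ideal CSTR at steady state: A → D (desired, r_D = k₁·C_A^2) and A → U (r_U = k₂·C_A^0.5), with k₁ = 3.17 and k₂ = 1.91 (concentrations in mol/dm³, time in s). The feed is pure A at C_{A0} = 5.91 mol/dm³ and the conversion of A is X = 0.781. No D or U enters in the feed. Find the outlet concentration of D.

3.28 mol/dm³

Exit C_A = C_{A0}(1−X) = 5.91×0.219 = 1.294 mol/dm³.
In a CSTR the entire volume is at exit conditions, so r_D = 3.17×1.294^2 = 5.310 and r_U = 1.91×1.294^0.5 = 2.173.
Fraction of consumed A going to D: r_D/(r_D+r_U) = 0.7096.
C_D = 0.7096·C_{A0}·X = 0.7096×5.91×0.781 = 3.28 mol/dm³.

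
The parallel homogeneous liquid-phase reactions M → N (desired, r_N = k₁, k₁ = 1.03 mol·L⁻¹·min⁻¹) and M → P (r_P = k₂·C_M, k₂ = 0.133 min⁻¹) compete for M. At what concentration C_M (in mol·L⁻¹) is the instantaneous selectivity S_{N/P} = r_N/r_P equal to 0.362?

21.4 mol·L⁻¹

S_{N/P} = (k₁/k₂)·C_M⁻¹ ⇒ C_M = (S·k₂/k₁)^(-1).
= (0.362×0.133/1.03)^(-1) = (0.04674)^(-1) = 21.4 mol·L⁻¹.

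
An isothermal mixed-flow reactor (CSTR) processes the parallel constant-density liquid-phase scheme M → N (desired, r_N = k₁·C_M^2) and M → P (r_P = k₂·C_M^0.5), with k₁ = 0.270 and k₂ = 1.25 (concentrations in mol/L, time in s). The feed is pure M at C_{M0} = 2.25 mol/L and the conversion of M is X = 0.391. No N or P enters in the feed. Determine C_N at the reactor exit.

0.226 mol/L

Exit C_M = C_{M0}(1−X) = 2.25×0.609 = 1.370 mol/L.
A CSTR operates uniformly at the exit composition, giving r_N = 0.5069 and r_P = 1.463 (each k·C_M^n at C_M = 1.370).
Fraction of consumed M going to N: r_N/(r_N+r_P) = 0.2573.
C_N = 0.2573·C_{M0}·X = 0.2573×2.25×0.391 = 0.226 mol/L.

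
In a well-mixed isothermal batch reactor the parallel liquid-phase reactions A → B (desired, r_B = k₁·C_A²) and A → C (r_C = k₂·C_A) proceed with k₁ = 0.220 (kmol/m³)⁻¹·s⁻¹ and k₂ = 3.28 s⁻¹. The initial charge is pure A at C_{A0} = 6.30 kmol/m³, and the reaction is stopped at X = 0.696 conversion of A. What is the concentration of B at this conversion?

0.932 kmol/m³

C_A = C_{A0}(1−X) = 1.915 kmol/m³.
Along a PFR/batch, dC_C/dC_A = −r_C/(r_B+r_C) = −k₂/(k₂+k₁·C_A).
Integrating from C_{A0} to C_A: C_C = (3.28/0.220)·ln[(3.28+0.220·6.30)/(3.28+0.220·1.92)] = 14.91·ln(4.666/3.701) = 3.453 kmol/m³.
Then C_B = (C_{A0}−C_A) − C_C = 4.385 − 3.453 = 0.9318 kmol/m³.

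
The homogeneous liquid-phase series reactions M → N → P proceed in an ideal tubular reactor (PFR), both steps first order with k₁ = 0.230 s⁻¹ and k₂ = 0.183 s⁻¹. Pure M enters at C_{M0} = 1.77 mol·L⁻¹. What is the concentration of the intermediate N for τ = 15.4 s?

The intermediate concentration in a first-order A→B→C sequence is C_N = k₁C_{M0}(e^(−k₁τ) − e^(−k₂τ))/(k₂−k₁).
e^(−k₁τ) = e^(−0.230×15.4) = e^(−3.542) = 0.02896; e^(−k₂τ) = e^(−2.818) = 0.05971.
C_N = 0.230×1.77/(0.183−0.230) × (0.02896−0.05971) = (-8.662)×(-0.03076) = 0.2664 mol·L⁻¹.

0.266 mol·L⁻¹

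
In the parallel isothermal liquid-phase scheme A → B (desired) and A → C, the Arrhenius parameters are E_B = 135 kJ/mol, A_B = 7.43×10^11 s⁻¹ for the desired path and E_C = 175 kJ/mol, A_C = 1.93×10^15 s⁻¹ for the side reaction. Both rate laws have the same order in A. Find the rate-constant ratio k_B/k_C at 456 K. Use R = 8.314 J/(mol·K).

14.7

k_B/k_C = (A_B/A_C)·exp[−(E_B−E_C)/(RT)] = (A_B/A_C)·exp[(E_C−E_B)/(RT)].
(E_C−E_B)/(RT) = (175−135)×10³/(8.314×456) = 40000/3791 = 10.55.
k_B/k_C = (7.43×10^11/1.93×10^15)·exp(10.55) = 3.850×10^-4 × 38208 = 14.7.
Since E_B < E_C, lowering the temperature improves selectivity toward B.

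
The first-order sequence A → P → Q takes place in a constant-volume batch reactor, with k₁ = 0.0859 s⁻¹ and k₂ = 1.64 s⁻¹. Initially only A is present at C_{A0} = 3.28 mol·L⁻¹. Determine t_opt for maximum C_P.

1.90 s

The intermediate peaks when r₁ = r₂, i.e. k₁e^(−k₁t) = k₂e^(−k₂t), giving t_opt = ln(k₂/k₁)/(k₂−k₁).
= ln(1.64/0.0859)/(1.64−0.0859) = ln(19.09)/1.554 = 2.949/1.554 = 1.90 s.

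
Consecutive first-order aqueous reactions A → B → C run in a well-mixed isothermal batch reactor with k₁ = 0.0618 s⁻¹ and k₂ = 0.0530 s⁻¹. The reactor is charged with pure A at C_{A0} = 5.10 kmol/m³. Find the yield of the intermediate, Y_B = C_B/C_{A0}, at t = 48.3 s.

The intermediate concentration in a first-order A→B→C sequence is C_B = k₁C_{A0}(e^(−k₁t) − e^(−k₂t))/(k₂−k₁).
e^(−k₁t) = e^(−0.0618×48.3) = e^(−2.985) = 0.05054; e^(−k₂t) = e^(−2.560) = 0.07731.
C_B = 0.0618×5.10/(0.0530−0.0618) × (0.05054−0.07731) = (-35.82)×(-0.02677) = 0.9588 kmol/m³.
Y_B = C_B/C_{A0} = 0.9588/5.10 = 0.188.

0.188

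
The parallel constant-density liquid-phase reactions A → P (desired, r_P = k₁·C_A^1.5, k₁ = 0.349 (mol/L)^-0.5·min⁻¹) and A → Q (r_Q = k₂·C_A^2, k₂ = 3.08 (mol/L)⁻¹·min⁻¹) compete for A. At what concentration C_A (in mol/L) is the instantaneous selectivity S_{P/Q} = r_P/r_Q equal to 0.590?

S_{P/Q} = (k₁/k₂)·C_A^-0.5 ⇒ C_A = (S·k₂/k₁)^(-2).
= (0.590×3.08/0.349)^(-2) = (5.207)^(-2) = 0.0369 mol/L.

0.0369 mol/L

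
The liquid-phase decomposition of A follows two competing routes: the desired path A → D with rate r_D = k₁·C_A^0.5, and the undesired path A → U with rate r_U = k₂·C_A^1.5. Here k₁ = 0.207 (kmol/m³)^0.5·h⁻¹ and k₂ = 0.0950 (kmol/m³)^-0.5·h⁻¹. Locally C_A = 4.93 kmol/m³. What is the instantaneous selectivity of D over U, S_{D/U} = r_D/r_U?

S_{D/U} = r_D/r_U = (k₁·C_A^0.5)/(k₂·C_A^1.5) = (k₁/k₂)·C_A⁻¹.
= (0.207×4.930^0.5) / (0.0950×4.930^1.5) = 0.4596/1.040 = 0.442.
The undesired path is higher order in A, so low C_A (CSTR or dilute feed) favours D.

0.442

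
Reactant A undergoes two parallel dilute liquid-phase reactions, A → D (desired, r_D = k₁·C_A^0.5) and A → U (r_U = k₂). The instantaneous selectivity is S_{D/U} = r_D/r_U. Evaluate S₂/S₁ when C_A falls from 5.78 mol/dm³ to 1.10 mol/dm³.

0.436

S_{D/U} = (k₁/k₂)·C_A^0.5, so S₂/S₁ = (C_{A,2}/C_{A,1})^0.5.
= (1.10/5.78)^0.5 = (0.1903)^0.5 = 0.436.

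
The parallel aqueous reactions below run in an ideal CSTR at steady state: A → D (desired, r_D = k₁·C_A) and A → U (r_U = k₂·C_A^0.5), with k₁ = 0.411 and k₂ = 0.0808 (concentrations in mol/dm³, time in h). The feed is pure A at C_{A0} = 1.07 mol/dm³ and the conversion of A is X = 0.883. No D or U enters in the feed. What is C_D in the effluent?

0.607 mol/dm³

Exit C_A = C_{A0}(1−X) = 1.07×0.117 = 0.1252 mol/dm³.
Rates in a CSTR are evaluated at the outlet concentration: r_D = 0.411×0.1252 = 0.05145, r_U = 0.0808×0.1252^0.5 = 0.02859.
Fraction of consumed A going to D: r_D/(r_D+r_U) = 0.6428.
C_D = 0.6428·C_{A0}·X = 0.6428×1.07×0.883 = 0.607 mol/dm³.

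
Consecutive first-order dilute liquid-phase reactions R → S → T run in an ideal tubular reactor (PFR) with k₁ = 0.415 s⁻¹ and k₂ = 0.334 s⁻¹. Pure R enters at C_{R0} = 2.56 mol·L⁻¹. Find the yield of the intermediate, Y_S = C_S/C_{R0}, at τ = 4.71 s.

Solving the coupled first-order balances gives C_S(τ) = [k₁/(k₂−k₁)]·C_{R0}·(e^(−k₁τ) − e^(−k₂τ)).
e^(−k₁τ) = e^(−0.415×4.71) = e^(−1.955) = 0.1416; e^(−k₂τ) = e^(−1.573) = 0.2074.
C_S = 0.415×2.56/(0.334−0.415) × (0.1416−0.2074) = (-13.12)×(-0.06578) = 0.8628 mol·L⁻¹.
Y_S = C_S/C_{R0} = 0.8628/2.56 = 0.337.

0.337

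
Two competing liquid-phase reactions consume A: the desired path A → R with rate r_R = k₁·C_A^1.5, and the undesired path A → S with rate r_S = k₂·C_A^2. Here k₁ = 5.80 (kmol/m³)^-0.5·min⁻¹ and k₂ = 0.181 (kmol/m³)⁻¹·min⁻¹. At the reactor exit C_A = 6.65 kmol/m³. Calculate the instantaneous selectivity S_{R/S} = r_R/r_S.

12.4

S_{R/S} = r_R/r_S = (k₁·C_A^1.5)/(k₂·C_A^2) = (k₁/k₂)·C_A^-0.5.
= (5.80×6.650^1.5) / (0.181×6.650^2) = 99.46/8.004 = 12.4.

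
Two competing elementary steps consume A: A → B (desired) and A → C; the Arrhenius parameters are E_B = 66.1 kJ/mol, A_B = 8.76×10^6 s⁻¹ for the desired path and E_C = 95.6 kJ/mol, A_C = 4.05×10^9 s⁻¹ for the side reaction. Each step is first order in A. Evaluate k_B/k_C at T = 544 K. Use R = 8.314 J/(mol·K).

k_B/k_C = (A_B/A_C)·exp[−(E_B−E_C)/(RT)] = (A_B/A_C)·exp[(E_C−E_B)/(RT)].
(E_C−E_B)/(RT) = (95.6−66.1)×10³/(8.314×544) = 29500/4523 = 6.522.
k_B/k_C = (8.76×10^6/4.05×10^9)·exp(6.522) = 0.002163 × 680.3 = 1.47.

1.47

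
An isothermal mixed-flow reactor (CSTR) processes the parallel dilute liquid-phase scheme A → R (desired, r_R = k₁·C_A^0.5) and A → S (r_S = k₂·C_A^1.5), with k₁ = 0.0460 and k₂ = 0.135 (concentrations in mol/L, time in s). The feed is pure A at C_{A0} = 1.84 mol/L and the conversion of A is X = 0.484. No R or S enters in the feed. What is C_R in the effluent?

Exit C_A = C_{A0}(1−X) = 1.84×0.516 = 0.9494 mol/L.
In a CSTR the entire volume is at exit conditions, so r_R = 0.0460×0.9494^0.5 = 0.04482 and r_S = 0.135×0.9494^1.5 = 0.1249.
Fraction of consumed A going to R: r_R/(r_R+r_S) = 0.2641.
C_R = 0.2641·C_{A0}·X = 0.2641×1.84×0.484 = 0.235 mol/L.

0.235 mol/L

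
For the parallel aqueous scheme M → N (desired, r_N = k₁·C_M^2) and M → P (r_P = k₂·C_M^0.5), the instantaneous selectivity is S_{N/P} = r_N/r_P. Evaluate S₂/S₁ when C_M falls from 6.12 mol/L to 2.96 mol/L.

0.336

S_{N/P} = (k₁/k₂)·C_M^1.5, so S₂/S₁ = (C_{M,2}/C_{M,1})^1.5.
= (2.96/6.12)^1.5 = (0.4837)^1.5 = 0.336.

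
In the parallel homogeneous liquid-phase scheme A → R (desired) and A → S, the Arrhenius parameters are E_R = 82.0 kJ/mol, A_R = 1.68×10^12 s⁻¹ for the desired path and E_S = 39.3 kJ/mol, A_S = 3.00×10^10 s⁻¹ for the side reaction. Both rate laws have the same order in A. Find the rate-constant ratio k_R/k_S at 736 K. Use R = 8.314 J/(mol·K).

k_R/k_S = (A_R/A_S)·exp[−(E_R−E_S)/(RT)] = (A_R/A_S)·exp[(E_S−E_R)/(RT)].
(E_S−E_R)/(RT) = (39.3−82.0)×10³/(8.314×736) = -42700/6119 = -6.978.
k_R/k_S = (1.68×10^12/3.00×10^10)·exp(-6.978) = 56.00 × 9.320×10^-4 = 0.0522.

0.0522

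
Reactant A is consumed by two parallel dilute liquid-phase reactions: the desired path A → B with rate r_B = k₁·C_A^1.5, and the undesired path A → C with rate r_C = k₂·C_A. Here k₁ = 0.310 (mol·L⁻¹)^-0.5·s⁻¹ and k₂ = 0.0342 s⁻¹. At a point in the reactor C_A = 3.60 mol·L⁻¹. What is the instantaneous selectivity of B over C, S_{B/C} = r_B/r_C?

17.2

S_{B/C} = r_B/r_C = (k₁·C_A^1.5)/(k₂·C_A) = (k₁/k₂)·C_A^0.5.
= (0.310×3.600^1.5) / (0.0342×3.600) = 2.117/0.1231 = 17.2.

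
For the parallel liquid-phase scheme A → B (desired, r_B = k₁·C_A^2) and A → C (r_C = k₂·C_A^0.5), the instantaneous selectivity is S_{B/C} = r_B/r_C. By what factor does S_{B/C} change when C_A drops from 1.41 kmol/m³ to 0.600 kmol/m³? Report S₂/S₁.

S_{B/C} = (k₁/k₂)·C_A^1.5, so S₂/S₁ = (C_{A,2}/C_{A,1})^1.5.
= (0.600/1.41)^1.5 = (0.4255)^1.5 = 0.278.
Selectivity toward B falls as C_A falls — high-concentration operation is favoured.

0.278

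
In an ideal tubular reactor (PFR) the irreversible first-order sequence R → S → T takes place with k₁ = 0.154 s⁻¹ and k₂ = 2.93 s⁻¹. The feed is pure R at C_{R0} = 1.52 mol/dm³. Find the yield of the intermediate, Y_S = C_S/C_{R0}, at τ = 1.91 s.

The intermediate concentration in a first-order A→B→C sequence is C_S = k₁C_{R0}(e^(−k₁τ) − e^(−k₂τ))/(k₂−k₁).
e^(−k₁τ) = e^(−0.154×1.91) = e^(−0.2941) = 0.7452; e^(−k₂τ) = e^(−5.596) = 0.003712.
C_S = 0.154×1.52/(2.93−0.154) × (0.7452−0.003712) = 0.08432×0.7415 = 0.06252 mol/dm³.
Y_S = C_S/C_{R0} = 0.06252/1.52 = 0.0411.

0.0411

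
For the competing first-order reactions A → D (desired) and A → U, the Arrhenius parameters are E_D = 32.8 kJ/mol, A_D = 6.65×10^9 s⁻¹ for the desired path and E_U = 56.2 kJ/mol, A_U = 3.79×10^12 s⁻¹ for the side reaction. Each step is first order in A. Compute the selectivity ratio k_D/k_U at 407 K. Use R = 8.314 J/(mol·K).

1.77

Since both paths have the same order in A, the concentration cancels and S_{D/U} = k_D/k_U = (A_D/A_U)·exp[(E_U−E_D)/(RT)].
(E_U−E_D)/(RT) = (56.2−32.8)×10³/(8.314×407) = 23400/3384 = 6.915.
k_D/k_U = (6.65×10^9/3.79×10^12)·exp(6.915) = 0.001755 × 1008 = 1.77.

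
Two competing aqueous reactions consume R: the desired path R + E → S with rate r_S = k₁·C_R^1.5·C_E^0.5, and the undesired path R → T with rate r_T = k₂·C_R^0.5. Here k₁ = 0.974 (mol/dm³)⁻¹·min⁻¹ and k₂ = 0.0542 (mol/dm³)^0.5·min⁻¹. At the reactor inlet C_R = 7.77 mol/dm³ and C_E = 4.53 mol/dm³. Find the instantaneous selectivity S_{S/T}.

S_{S/T} = r_S/r_T = (k₁·C_R^1.5·C_E^0.5)/(k₂·C_R^0.5) = (k₁/k₂)·C_R·C_E^0.5.
= (0.974×7.770^1.5×4.530^0.5) / (0.0542×7.770^0.5) = 44.90/0.1511 = 297.

297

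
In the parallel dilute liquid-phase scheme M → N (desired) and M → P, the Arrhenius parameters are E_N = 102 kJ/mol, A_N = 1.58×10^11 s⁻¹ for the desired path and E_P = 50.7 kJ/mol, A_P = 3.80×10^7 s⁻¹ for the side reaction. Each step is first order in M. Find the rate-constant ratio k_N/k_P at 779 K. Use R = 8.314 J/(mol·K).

1.51

Since both paths have the same order in M, the concentration cancels and S_{N/P} = k_N/k_P = (A_N/A_P)·exp[(E_P−E_N)/(RT)].
(E_P−E_N)/(RT) = (50.7−102)×10³/(8.314×779) = -51300/6477 = -7.921.
k_N/k_P = (1.58×10^11/3.80×10^7)·exp(-7.921) = 4158 × 3.631×10^-4 = 1.51.
Since E_N > E_P, raising the temperature improves selectivity toward N.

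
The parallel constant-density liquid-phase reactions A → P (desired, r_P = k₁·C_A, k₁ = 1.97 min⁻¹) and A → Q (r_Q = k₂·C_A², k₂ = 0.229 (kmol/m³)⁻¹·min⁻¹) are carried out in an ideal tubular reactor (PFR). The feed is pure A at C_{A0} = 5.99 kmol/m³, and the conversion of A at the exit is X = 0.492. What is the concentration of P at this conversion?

C_A = C_{A0}(1−X) = 3.043 kmol/m³.
Along a PFR/batch, dC_P/dC_A = −r_P/(r_P+r_Q) = −k₁/(k₁+k₂·C_A).
Integrating from C_{A0} to C_A: C_P = (1.97/0.229)·ln[(1.97+0.229·5.99)/(1.97+0.229·3.04)] = 8.603·ln(3.342/2.667) = 1.941 kmol/m³.

1.94 kmol/m³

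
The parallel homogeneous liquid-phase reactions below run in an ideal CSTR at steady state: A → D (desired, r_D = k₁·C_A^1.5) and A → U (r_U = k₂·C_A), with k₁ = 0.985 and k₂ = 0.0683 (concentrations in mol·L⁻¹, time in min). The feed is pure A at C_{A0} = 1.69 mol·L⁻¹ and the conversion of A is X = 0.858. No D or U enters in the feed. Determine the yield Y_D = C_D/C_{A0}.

Exit C_A = C_{A0}(1−X) = 1.69×0.142 = 0.2400 mol·L⁻¹.
A CSTR operates uniformly at the exit composition, giving r_D = 0.1158 and r_U = 0.01639 (each k·C_A^n at C_A = 0.2400).
Fraction of consumed A going to D: r_D/(r_D+r_U) = 0.8760.
C_D = 0.8760·C_{A0}·X = 0.8760×1.69×0.858 = 1.27 mol·L⁻¹; Y_D = C_D/C_{A0} = 0.752.

0.752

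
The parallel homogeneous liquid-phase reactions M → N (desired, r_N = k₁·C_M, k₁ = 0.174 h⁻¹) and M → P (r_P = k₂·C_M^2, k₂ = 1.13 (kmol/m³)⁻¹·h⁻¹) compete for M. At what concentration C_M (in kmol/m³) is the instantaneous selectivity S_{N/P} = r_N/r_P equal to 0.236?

S_{N/P} = (k₁/k₂)·C_M⁻¹ ⇒ C_M = (S·k₂/k₁)^(-1).
= (0.236×1.13/0.174)^(-1) = (1.533)^(-1) = 0.652 kmol/m³.

0.652 kmol/m³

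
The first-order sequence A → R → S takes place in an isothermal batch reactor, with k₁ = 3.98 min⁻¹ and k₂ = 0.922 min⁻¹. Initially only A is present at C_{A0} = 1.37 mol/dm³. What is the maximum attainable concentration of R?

At the optimum, C_{R,max}/C_{A0} = (k₁/k₂)^[k₂/(k₂−k₁)].
= (3.98/0.922)^(0.922/(0.922−3.98)) = (4.317)^(-0.3015) = 0.6434.
C_{R,max} = 0.6434×1.37 = 0.881 mol/dm³.

0.881 mol/dm³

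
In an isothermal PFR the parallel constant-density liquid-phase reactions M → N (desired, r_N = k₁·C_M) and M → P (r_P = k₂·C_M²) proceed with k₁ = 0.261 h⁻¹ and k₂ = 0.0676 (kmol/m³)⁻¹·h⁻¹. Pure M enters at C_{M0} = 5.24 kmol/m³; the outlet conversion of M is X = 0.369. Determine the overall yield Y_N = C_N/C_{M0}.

C_M = C_{M0}(1−X) = 3.306 kmol/m³.
Along a PFR/batch, dC_N/dC_M = −r_N/(r_N+r_P) = −k₁/(k₁+k₂·C_M).
Integrating from C_{M0} to C_M: C_N = (0.261/0.0676)·ln[(0.261+0.0676·5.24)/(0.261+0.0676·3.31)] = 3.861·ln(0.6152/0.4845) = 0.9221 kmol/m³.
Y_N = C_N/C_{M0} = 0.9221/5.24 = 0.176.

0.176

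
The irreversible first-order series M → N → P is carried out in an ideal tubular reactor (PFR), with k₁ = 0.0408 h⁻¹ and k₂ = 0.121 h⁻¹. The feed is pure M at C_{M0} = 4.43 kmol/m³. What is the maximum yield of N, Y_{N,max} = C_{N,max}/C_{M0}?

0.194

For a first-order series the maximum intermediate yield is C_{N,max}/C_{M0} = (k₁/k₂)^[k₂/(k₂−k₁)].
= (0.0408/0.121)^(0.121/(0.121−0.0408)) = (0.3372)^(1.509) = 0.1940.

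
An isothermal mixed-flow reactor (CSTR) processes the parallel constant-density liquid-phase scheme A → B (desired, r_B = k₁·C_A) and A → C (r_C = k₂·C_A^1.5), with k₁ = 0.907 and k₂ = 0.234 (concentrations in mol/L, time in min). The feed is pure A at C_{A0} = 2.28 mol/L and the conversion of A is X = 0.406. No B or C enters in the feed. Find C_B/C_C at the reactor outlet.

3.33

Exit C_A = C_{A0}(1−X) = 2.28×0.594 = 1.354 mol/L.
In a CSTR the entire volume is at exit conditions, so r_B = 0.907×1.354 = 1.228 and r_C = 0.234×1.354^1.5 = 0.3688.
Overall selectivity = C_B/C_C = r_Bτ/(r_Cτ) = r_B/r_C = 3.33.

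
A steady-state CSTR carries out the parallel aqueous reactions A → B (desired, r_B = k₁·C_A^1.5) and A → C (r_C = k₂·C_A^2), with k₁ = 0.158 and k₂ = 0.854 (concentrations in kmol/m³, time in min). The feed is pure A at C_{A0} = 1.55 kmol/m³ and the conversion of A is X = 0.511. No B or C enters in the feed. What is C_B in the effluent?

0.139 kmol/m³

Exit C_A = C_{A0}(1−X) = 1.55×0.489 = 0.7580 kmol/m³.
A CSTR operates uniformly at the exit composition, giving r_B = 0.1043 and r_C = 0.4906 (each k·C_A^n at C_A = 0.7580).
Fraction of consumed A going to B: r_B/(r_B+r_C) = 0.1753.
C_B = 0.1753·C_{A0}·X = 0.1753×1.55×0.511 = 0.139 kmol/m³.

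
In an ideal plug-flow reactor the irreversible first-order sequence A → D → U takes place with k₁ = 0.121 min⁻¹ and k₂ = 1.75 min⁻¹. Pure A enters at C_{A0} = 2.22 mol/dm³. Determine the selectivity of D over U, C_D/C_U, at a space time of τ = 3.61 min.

For first-order series with pure A initially, C_D(τ) = k₁C_{A0}/(k₂−k₁)·(e^(−k₁τ) − e^(−k₂τ)).
e^(−k₁τ) = e^(−0.121×3.61) = e^(−0.4368) = 0.6461; e^(−k₂τ) = e^(−6.317) = 0.001804.
C_D = 0.121×2.22/(1.75−0.121) × (0.6461−0.001804) = 0.1649×0.6443 = 0.1062 mol/dm³.
C_A = C_{A0}e^(−k₁τ) = 1.434 mol/dm³, so C_U = C_{A0}−C_A−C_D = 0.6794 mol/dm³; C_D/C_U = 0.156.

0.156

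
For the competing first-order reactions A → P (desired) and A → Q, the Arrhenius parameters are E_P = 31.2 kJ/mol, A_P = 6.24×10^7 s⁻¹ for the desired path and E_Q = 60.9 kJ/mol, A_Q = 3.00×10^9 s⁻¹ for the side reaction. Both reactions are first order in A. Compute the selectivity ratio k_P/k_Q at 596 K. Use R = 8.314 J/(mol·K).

8.34

With equal orders, S_{P/Q} = k_P/k_Q = (A_P/A_Q)·exp[(E_Q−E_P)/(RT)].
(E_Q−E_P)/(RT) = (60.9−31.2)×10³/(8.314×596) = 29700/4955 = 5.994.
k_P/k_Q = (6.24×10^7/3.00×10^9)·exp(5.994) = 0.02080 × 400.9 = 8.34.
Since E_P < E_Q, lowering the temperature improves selectivity toward P.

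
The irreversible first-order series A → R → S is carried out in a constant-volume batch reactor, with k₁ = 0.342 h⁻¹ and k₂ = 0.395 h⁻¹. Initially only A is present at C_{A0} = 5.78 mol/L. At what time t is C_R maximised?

2.72 h

For first-order series the maximum of C_R occurs at t_opt = ln(k₂/k₁)/(k₂−k₁).
= ln(0.395/0.342)/(0.395−0.342) = ln(1.155)/0.05300 = 0.1441/0.05300 = 2.72 h.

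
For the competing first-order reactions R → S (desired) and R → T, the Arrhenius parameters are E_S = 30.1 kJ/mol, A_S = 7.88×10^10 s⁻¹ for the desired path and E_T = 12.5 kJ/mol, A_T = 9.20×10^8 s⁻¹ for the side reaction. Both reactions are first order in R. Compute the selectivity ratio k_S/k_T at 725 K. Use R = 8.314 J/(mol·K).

With equal orders, S_{S/T} = k_S/k_T = (A_S/A_T)·exp[(E_T−E_S)/(RT)].
(E_T−E_S)/(RT) = (12.5−30.1)×10³/(8.314×725) = -17600/6028 = -2.920.
k_S/k_T = (7.88×10^10/9.20×10^8)·exp(-2.920) = 85.65 × 0.05394 = 4.62.
Since E_S > E_T, raising the temperature improves selectivity toward S.

4.62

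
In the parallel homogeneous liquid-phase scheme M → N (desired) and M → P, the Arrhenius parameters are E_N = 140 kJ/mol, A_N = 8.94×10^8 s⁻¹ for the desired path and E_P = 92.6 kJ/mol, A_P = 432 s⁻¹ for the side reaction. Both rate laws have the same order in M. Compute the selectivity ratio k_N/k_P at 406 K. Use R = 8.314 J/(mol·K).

1.65

Since both paths have the same order in M, the concentration cancels and S_{N/P} = k_N/k_P = (A_N/A_P)·exp[(E_P−E_N)/(RT)].
(E_P−E_N)/(RT) = (92.6−140)×10³/(8.314×406) = -47400/3375 = -14.04.
k_N/k_P = (8.94×10^8/432)·exp(-14.04) = 2.069×10^6 × 7.970×10^-7 = 1.65.
Since E_N > E_P, raising the temperature improves selectivity toward N.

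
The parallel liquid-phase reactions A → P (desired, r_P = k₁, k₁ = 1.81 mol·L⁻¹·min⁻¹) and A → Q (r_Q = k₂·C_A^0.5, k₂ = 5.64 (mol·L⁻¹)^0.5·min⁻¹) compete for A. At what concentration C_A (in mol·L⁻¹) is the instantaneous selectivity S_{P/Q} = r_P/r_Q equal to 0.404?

0.631 mol·L⁻¹

S_{P/Q} = (k₁/k₂)·C_A^-0.5 ⇒ C_A = (S·k₂/k₁)^(-2).
= (0.404×5.64/1.81)^(-2) = (1.259)^(-2) = 0.631 mol·L⁻¹.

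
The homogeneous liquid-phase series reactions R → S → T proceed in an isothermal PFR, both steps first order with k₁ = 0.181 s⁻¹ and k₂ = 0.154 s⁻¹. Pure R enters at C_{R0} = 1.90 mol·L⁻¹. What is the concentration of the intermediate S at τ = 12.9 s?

0.514 mol·L⁻¹

Solving the coupled first-order balances gives C_S(τ) = [k₁/(k₂−k₁)]·C_{R0}·(e^(−k₁τ) − e^(−k₂τ)).
e^(−k₁τ) = e^(−0.181×12.9) = e^(−2.335) = 0.09682; e^(−k₂τ) = e^(−1.987) = 0.1372.
C_S = 0.181×1.90/(0.154−0.181) × (0.09682−0.1372) = (-12.74)×(-0.04034) = 0.5138 mol·L⁻¹.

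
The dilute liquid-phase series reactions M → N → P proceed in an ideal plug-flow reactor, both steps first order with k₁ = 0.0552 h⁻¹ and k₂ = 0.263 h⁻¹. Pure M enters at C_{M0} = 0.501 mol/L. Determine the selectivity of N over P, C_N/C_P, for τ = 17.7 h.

0.185

For first-order series with pure M initially, C_N(τ) = k₁C_{M0}/(k₂−k₁)·(e^(−k₁τ) − e^(−k₂τ)).
e^(−k₁τ) = e^(−0.0552×17.7) = e^(−0.9770) = 0.3764; e^(−k₂τ) = e^(−4.655) = 0.009513.
C_N = 0.0552×0.501/(0.263−0.0552) × (0.3764−0.009513) = 0.1331×0.3669 = 0.04883 mol/L.
C_M = C_{M0}e^(−k₁τ) = 0.1886 mol/L, so C_P = C_{M0}−C_M−C_N = 0.2636 mol/L; C_N/C_P = 0.185.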